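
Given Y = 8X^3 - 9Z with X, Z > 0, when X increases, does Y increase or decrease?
Y increases

Taking the partial derivative:
∂Y/∂X = 24X^2

∂Y/∂X = 24X^2 > 0 (assuming positive values)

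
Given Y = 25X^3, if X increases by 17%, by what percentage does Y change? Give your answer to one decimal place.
60.2%

For Y = 25X^3:
If X → X(1 + 0.17)
Then Y → Y · (1 + 0.17)^3
     ≈ Y · 1.6016

Percentage change = ((1 + 0.17)^3 − 1) × 100% ≈ 60.2%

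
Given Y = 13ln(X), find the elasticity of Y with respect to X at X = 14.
Elasticity = 1/ln(14) ≈ 0.3789

Elasticity = (dY/dX) · (X/Y)

dY/dX = 13/X
At X = 14: dY/dX = 13/14, Y = 13·ln(14)

Elasticity = (13/14) · (14 / (13·ln(14))) = 1/ln(14) ≈ 0.3789

Interpretation: for a small percentage change in X, the percentage change in Y is approximately 0.38 times as large.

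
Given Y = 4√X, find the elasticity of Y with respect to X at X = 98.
Elasticity = 1/2

Elasticity = (dY/dX) · (X/Y)

dY/dX = 2/√X
At X = 98: dY/dX = √2/7, Y = 28·√2

Elasticity = (√2/7) · (98 / (28·√2)) = 1/2

Interpretation: for a small percentage change in X, the percentage change in Y is approximately 0.50 times as large.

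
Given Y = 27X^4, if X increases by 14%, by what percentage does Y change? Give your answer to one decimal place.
68.9%

For Y = 27X^4:
If X → X(1 + 0.14)
Then Y → Y · (1 + 0.14)^4
     ≈ Y · 1.6890

Percentage change = ((1 + 0.14)^4 − 1) × 100% ≈ 68.9%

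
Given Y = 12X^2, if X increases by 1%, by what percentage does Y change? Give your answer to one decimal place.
2.0%

For Y = 12X^2:
If X → X(1 + 0.01)
Then Y → Y · (1 + 0.01)^2
     = Y · 1.0201

Percentage change = ((1 + 0.01)^2 − 1) × 100% ≈ 2.0%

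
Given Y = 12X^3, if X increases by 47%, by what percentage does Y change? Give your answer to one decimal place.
217.7%

For Y = 12X^3:
If X → X(1 + 0.47)
Then Y → Y · (1 + 0.47)^3
     ≈ Y · 3.1765

Percentage change = ((1 + 0.47)^3 − 1) × 100% ≈ 217.7%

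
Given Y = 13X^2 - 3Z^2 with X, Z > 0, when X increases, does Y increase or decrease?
Y increases

Taking the partial derivative:
∂Y/∂X = 26X

∂Y/∂X = 26X > 0 (assuming positive values)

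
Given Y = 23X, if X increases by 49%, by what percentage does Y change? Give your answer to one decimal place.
49.0%

For Y = 23X:
If X → X(1 + 0.49)
Then Y → Y · (1 + 0.49)^1
     = Y · 1.4900

Percentage change = ((1 + 0.49)^1 − 1) × 100% = 49.0%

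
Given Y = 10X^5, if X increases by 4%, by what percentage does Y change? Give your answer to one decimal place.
21.7%

For Y = 10X^5:
If X → X(1 + 0.04)
Then Y → Y · (1 + 0.04)^5
     ≈ Y · 1.2167

Percentage change = ((1 + 0.04)^5 − 1) × 100% ≈ 21.7%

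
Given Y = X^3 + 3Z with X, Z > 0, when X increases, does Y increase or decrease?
Y increases

Taking the partial derivative:
∂Y/∂X = 3X^2

∂Y/∂X = 3X^2 > 0 (assuming positive values)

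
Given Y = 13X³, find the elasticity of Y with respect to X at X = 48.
Elasticity = 3

Elasticity = (dY/dX) · (X/Y)

dY/dX = 39·X²
At X = 48: dY/dX = 89856, Y = 1437696

Elasticity = 89856 · (48 / 1437696) = 3

Interpretation: for a small percentage change in X, the percentage change in Y is approximately 3.00 times as large.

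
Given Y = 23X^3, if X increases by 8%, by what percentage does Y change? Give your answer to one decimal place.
26.0%

For Y = 23X^3:
If X → X(1 + 0.08)
Then Y → Y · (1 + 0.08)^3
     ≈ Y · 1.2597

Percentage change = ((1 + 0.08)^3 − 1) × 100% ≈ 26.0%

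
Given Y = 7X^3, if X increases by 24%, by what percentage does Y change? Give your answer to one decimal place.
90.7%

For Y = 7X^3:
If X → X(1 + 0.24)
Then Y → Y · (1 + 0.24)^3
     ≈ Y · 1.9066

Percentage change = ((1 + 0.24)^3 − 1) × 100% ≈ 90.7%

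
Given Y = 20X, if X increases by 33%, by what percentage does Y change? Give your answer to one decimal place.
33.0%

For Y = 20X:
If X → X(1 + 0.33)
Then Y → Y · (1 + 0.33)^1
     = Y · 1.3300

Percentage change = ((1 + 0.33)^1 − 1) × 100% = 33.0%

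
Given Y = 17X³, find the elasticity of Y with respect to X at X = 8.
Elasticity = 3

Elasticity = (dY/dX) · (X/Y)

dY/dX = 51·X²
At X = 8: dY/dX = 3264, Y = 8704

Elasticity = 3264 · (8 / 8704) = 3

Interpretation: for a small percentage change in X, the percentage change in Y is approximately 3.00 times as large.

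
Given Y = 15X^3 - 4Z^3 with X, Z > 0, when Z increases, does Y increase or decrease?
Y decreases

Taking the partial derivative:
∂Y/∂Z = -12Z^2

∂Y/∂Z = -12Z^2 < 0 (assuming positive values)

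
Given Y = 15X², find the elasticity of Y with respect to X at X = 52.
Elasticity = 2

Elasticity = (dY/dX) · (X/Y)

dY/dX = 30·X
At X = 52: dY/dX = 1560, Y = 40560

Elasticity = 1560 · (52 / 40560) = 2

Interpretation: for a small percentage change in X, the percentage change in Y is approximately 2.00 times as large.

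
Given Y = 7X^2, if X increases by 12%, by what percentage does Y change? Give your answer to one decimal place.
25.4%

For Y = 7X^2:
If X → X(1 + 0.12)
Then Y → Y · (1 + 0.12)^2
     = Y · 1.2544

Percentage change = ((1 + 0.12)^2 − 1) × 100% ≈ 25.4%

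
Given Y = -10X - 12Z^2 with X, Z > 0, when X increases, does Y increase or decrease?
Y decreases

Taking the partial derivative:
∂Y/∂X = -10

∂Y/∂X = -10 < 0 (assuming positive values)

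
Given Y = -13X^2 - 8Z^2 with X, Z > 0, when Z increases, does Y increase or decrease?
Y decreases

Taking the partial derivative:
∂Y/∂Z = -16Z

∂Y/∂Z = -16Z < 0 (assuming positive values)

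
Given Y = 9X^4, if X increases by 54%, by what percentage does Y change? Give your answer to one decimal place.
462.4%

For Y = 9X^4:
If X → X(1 + 0.54)
Then Y → Y · (1 + 0.54)^4
     ≈ Y · 5.6245

Percentage change = ((1 + 0.54)^4 − 1) × 100% ≈ 462.4%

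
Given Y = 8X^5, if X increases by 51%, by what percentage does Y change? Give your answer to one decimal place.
685.0%

For Y = 8X^5:
If X → X(1 + 0.51)
Then Y → Y · (1 + 0.51)^5
     ≈ Y · 7.8503

Percentage change = ((1 + 0.51)^5 − 1) × 100% ≈ 685.0%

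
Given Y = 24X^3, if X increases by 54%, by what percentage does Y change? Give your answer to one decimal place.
265.2%

For Y = 24X^3:
If X → X(1 + 0.54)
Then Y → Y · (1 + 0.54)^3
     ≈ Y · 3.6523

Percentage change = ((1 + 0.54)^3 − 1) × 100% ≈ 265.2%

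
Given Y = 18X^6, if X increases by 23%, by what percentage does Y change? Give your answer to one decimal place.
246.3%

For Y = 18X^6:
If X → X(1 + 0.23)
Then Y → Y · (1 + 0.23)^6
     ≈ Y · 3.4628

Percentage change = ((1 + 0.23)^6 − 1) × 100% ≈ 246.3%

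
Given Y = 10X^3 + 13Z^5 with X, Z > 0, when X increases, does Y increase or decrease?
Y increases

Taking the partial derivative:
∂Y/∂X = 30X^2

∂Y/∂X = 30X^2 > 0 (assuming positive values)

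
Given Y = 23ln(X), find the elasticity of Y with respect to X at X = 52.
Elasticity = 1/ln(52) ≈ 0.2531

Elasticity = (dY/dX) · (X/Y)

dY/dX = 23/X
At X = 52: dY/dX = 23/52, Y = 23·ln(52)

Elasticity = (23/52) · (52 / (23·ln(52))) = 1/ln(52) ≈ 0.2531

Interpretation: for a small percentage change in X, the percentage change in Y is approximately 0.25 times as large.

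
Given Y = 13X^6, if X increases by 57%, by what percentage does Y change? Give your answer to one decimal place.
1397.6%

For Y = 13X^6:
If X → X(1 + 0.57)
Then Y → Y · (1 + 0.57)^6
     ≈ Y · 14.9761

Percentage change = ((1 + 0.57)^6 − 1) × 100% ≈ 1397.6%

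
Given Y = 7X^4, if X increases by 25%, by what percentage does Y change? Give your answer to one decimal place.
144.1%

For Y = 7X^4:
If X → X(1 + 0.25)
Then Y → Y · (1 + 0.25)^4
     ≈ Y · 2.4414

Percentage change = ((1 + 0.25)^4 − 1) × 100% ≈ 144.1%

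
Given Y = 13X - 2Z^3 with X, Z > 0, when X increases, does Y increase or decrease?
Y increases

Taking the partial derivative:
∂Y/∂X = 13

∂Y/∂X = 13 > 0 (assuming positive values)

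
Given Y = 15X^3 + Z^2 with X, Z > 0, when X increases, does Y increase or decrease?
Y increases

Taking the partial derivative:
∂Y/∂X = 45X^2

∂Y/∂X = 45X^2 > 0 (assuming positive values)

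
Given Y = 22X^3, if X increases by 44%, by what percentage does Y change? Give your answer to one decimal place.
198.6%

For Y = 22X^3:
If X → X(1 + 0.44)
Then Y → Y · (1 + 0.44)^3
     ≈ Y · 2.9860

Percentage change = ((1 + 0.44)^3 − 1) × 100% ≈ 198.6%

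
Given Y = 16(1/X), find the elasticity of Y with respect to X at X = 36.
Elasticity = -1

Elasticity = (dY/dX) · (X/Y)

dY/dX = -16/X²
At X = 36: dY/dX = -1/81, Y = 4/9

Elasticity = (-1/81) · (36 / (4/9)) = -1

Interpretation: for a small percentage change in X, the percentage change in Y is approximately -1.00 times as large.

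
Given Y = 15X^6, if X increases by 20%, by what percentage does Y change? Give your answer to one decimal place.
198.6%

For Y = 15X^6:
If X → X(1 + 0.2)
Then Y → Y · (1 + 0.2)^6
     ≈ Y · 2.9860

Percentage change = ((1 + 0.2)^6 − 1) × 100% ≈ 198.6%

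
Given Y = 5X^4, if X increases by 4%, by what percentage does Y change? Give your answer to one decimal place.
17.0%

For Y = 5X^4:
If X → X(1 + 0.04)
Then Y → Y · (1 + 0.04)^4
     ≈ Y · 1.1699

Percentage change = ((1 + 0.04)^4 − 1) × 100% ≈ 17.0%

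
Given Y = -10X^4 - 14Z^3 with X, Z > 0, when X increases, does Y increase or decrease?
Y decreases

Taking the partial derivative:
∂Y/∂X = -40X^3

∂Y/∂X = -40X^3 < 0 (assuming positive values)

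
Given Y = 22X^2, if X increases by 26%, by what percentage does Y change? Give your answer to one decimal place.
58.8%

For Y = 22X^2:
If X → X(1 + 0.26)
Then Y → Y · (1 + 0.26)^2
     = Y · 1.5876

Percentage change = ((1 + 0.26)^2 − 1) × 100% ≈ 58.8%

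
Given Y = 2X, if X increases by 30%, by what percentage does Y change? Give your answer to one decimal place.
30.0%

For Y = 2X:
If X → X(1 + 0.3)
Then Y → Y · (1 + 0.3)^1
     = Y · 1.3000

Percentage change = ((1 + 0.3)^1 − 1) × 100% = 30.0%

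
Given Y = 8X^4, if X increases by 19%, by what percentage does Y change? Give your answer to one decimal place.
100.5%

For Y = 8X^4:
If X → X(1 + 0.19)
Then Y → Y · (1 + 0.19)^4
     ≈ Y · 2.0053

Percentage change = ((1 + 0.19)^4 − 1) × 100% ≈ 100.5%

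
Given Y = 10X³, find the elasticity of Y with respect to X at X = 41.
Elasticity = 3

Elasticity = (dY/dX) · (X/Y)

dY/dX = 30·X²
At X = 41: dY/dX = 50430, Y = 689210

Elasticity = 50430 · (41 / 689210) = 3

Interpretation: for a small percentage change in X, the percentage change in Y is approximately 3.00 times as large.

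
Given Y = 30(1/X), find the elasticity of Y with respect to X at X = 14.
Elasticity = -1

Elasticity = (dY/dX) · (X/Y)

dY/dX = -30/X²
At X = 14: dY/dX = -15/98, Y = 15/7

Elasticity = (-15/98) · (14 / (15/7)) = -1

Interpretation: for a small percentage change in X, the percentage change in Y is approximately -1.00 times as large.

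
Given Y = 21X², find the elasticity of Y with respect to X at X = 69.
Elasticity = 2

Elasticity = (dY/dX) · (X/Y)

dY/dX = 42·X
At X = 69: dY/dX = 2898, Y = 99981

Elasticity = 2898 · (69 / 99981) = 2

Interpretation: for a small percentage change in X, the percentage change in Y is approximately 2.00 times as large.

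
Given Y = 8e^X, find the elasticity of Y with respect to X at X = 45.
Elasticity = 45

Elasticity = (dY/dX) · (X/Y)

dY/dX = 8·e^X
At X = 45: dY/dX = 8·e^45, Y = 8·e^45

Elasticity = (8·e^45) · (45 / (8·e^45)) = 45

Interpretation: for a small percentage change in X, the percentage change in Y is approximately 45.00 times as large.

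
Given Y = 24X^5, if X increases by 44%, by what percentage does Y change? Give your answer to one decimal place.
519.2%

For Y = 24X^5:
If X → X(1 + 0.44)
Then Y → Y · (1 + 0.44)^5
     ≈ Y · 6.1917

Percentage change = ((1 + 0.44)^5 − 1) × 100% ≈ 519.2%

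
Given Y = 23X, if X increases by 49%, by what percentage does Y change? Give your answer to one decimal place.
49.0%

For Y = 23X:
If X → X(1 + 0.49)
Then Y → Y · (1 + 0.49)^1
     = Y · 1.4900

Percentage change = ((1 + 0.49)^1 − 1) × 100% = 49.0%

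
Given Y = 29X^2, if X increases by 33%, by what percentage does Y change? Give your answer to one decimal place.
76.9%

For Y = 29X^2:
If X → X(1 + 0.33)
Then Y → Y · (1 + 0.33)^2
     = Y · 1.7689

Percentage change = ((1 + 0.33)^2 − 1) × 100% ≈ 76.9%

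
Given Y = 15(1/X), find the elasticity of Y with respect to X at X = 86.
Elasticity = -1

Elasticity = (dY/dX) · (X/Y)

dY/dX = -15/X²
At X = 86: dY/dX = -15/7396, Y = 15/86

Elasticity = (-15/7396) · (86 / (15/86)) = -1

Interpretation: for a small percentage change in X, the percentage change in Y is approximately -1.00 times as large.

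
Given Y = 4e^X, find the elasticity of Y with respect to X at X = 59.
Elasticity = 59

Elasticity = (dY/dX) · (X/Y)

dY/dX = 4·e^X
At X = 59: dY/dX = 4·e^59, Y = 4·e^59

Elasticity = (4·e^59) · (59 / (4·e^59)) = 59

Interpretation: for a small percentage change in X, the percentage change in Y is approximately 59.00 times as large.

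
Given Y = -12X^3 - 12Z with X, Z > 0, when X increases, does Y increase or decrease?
Y decreases

Taking the partial derivative:
∂Y/∂X = -36X^2

∂Y/∂X = -36X^2 < 0 (assuming positive values)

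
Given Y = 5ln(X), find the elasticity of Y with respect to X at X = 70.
Elasticity = 1/ln(70) ≈ 0.2354

Elasticity = (dY/dX) · (X/Y)

dY/dX = 5/X
At X = 70: dY/dX = 1/14, Y = 5·ln(70)

Elasticity = (1/14) · (70 / (5·ln(70))) = 1/ln(70) ≈ 0.2354

Interpretation: for a small percentage change in X, the percentage change in Y is approximately 0.24 times as large.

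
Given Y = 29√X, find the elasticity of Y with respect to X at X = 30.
Elasticity = 1/2

Elasticity = (dY/dX) · (X/Y)

dY/dX = 29/(2·√X)
At X = 30: dY/dX = 29·√30/60, Y = 29·√30

Elasticity = (29·√30/60) · (30 / (29·√30)) = 1/2

Interpretation: for a small percentage change in X, the percentage change in Y is approximately 0.50 times as large.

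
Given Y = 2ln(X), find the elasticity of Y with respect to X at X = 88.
Elasticity = 1/ln(88) ≈ 0.2233

Elasticity = (dY/dX) · (X/Y)

dY/dX = 2/X
At X = 88: dY/dX = 1/44, Y = 2·ln(88)

Elasticity = (1/44) · (88 / (2·ln(88))) = 1/ln(88) ≈ 0.2233

Interpretation: for a small percentage change in X, the percentage change in Y is approximately 0.22 times as large.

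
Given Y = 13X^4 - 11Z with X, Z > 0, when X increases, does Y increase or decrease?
Y increases

Taking the partial derivative:
∂Y/∂X = 52X^3

∂Y/∂X = 52X^3 > 0 (assuming positive values)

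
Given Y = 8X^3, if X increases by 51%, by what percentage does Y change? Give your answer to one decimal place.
244.3%

For Y = 8X^3:
If X → X(1 + 0.51)
Then Y → Y · (1 + 0.51)^3
     ≈ Y · 3.4430

Percentage change = ((1 + 0.51)^3 − 1) × 100% ≈ 244.3%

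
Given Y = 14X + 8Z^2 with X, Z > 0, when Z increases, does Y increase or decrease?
Y increases

Taking the partial derivative:
∂Y/∂Z = 16Z

∂Y/∂Z = 16Z > 0 (assuming positive values)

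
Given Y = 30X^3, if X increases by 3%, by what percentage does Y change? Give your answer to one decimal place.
9.3%

For Y = 30X^3:
If X → X(1 + 0.03)
Then Y → Y · (1 + 0.03)^3
     ≈ Y · 1.0927

Percentage change = ((1 + 0.03)^3 − 1) × 100% ≈ 9.3%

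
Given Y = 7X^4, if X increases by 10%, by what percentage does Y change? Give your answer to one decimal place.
46.4%

For Y = 7X^4:
If X → X(1 + 0.1)
Then Y → Y · (1 + 0.1)^4
     = Y · 1.4641

Percentage change = ((1 + 0.1)^4 − 1) × 100% ≈ 46.4%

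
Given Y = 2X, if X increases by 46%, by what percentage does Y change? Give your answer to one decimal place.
46.0%

For Y = 2X:
If X → X(1 + 0.46)
Then Y → Y · (1 + 0.46)^1
     = Y · 1.4600

Percentage change = ((1 + 0.46)^1 − 1) × 100% = 46.0%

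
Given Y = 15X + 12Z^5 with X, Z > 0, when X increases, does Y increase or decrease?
Y increases

Taking the partial derivative:
∂Y/∂X = 15

∂Y/∂X = 15 > 0 (assuming positive values)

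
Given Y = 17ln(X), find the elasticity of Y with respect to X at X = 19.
Elasticity = 1/ln(19) ≈ 0.3396

Elasticity = (dY/dX) · (X/Y)

dY/dX = 17/X
At X = 19: dY/dX = 17/19, Y = 17·ln(19)

Elasticity = (17/19) · (19 / (17·ln(19))) = 1/ln(19) ≈ 0.3396

Interpretation: for a small percentage change in X, the percentage change in Y is approximately 0.34 times as large.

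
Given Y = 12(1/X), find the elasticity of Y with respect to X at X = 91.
Elasticity = -1

Elasticity = (dY/dX) · (X/Y)

dY/dX = -12/X²
At X = 91: dY/dX = -12/8281, Y = 12/91

Elasticity = (-12/8281) · (91 / (12/91)) = -1

Interpretation: for a small percentage change in X, the percentage change in Y is approximately -1.00 times as large.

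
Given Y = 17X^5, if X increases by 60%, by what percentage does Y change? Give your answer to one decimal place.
948.6%

For Y = 17X^5:
If X → X(1 + 0.6)
Then Y → Y · (1 + 0.6)^5
     ≈ Y · 10.4858

Percentage change = ((1 + 0.6)^5 − 1) × 100% ≈ 948.6%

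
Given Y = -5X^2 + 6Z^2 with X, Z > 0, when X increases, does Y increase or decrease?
Y decreases

Taking the partial derivative:
∂Y/∂X = -10X

∂Y/∂X = -10X < 0 (assuming positive values)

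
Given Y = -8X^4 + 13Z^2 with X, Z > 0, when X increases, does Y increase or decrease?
Y decreases

Taking the partial derivative:
∂Y/∂X = -32X^3

∂Y/∂X = -32X^3 < 0 (assuming positive values)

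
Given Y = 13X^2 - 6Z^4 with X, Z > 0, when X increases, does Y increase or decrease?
Y increases

Taking the partial derivative:
∂Y/∂X = 26X

∂Y/∂X = 26X > 0 (assuming positive values)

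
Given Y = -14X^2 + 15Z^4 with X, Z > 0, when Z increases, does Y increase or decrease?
Y increases

Taking the partial derivative:
∂Y/∂Z = 60Z^3

∂Y/∂Z = 60Z^3 > 0 (assuming positive values)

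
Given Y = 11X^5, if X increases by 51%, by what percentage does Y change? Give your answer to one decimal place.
685.0%

For Y = 11X^5:
If X → X(1 + 0.51)
Then Y → Y · (1 + 0.51)^5
     ≈ Y · 7.8503

Percentage change = ((1 + 0.51)^5 − 1) × 100% ≈ 685.0%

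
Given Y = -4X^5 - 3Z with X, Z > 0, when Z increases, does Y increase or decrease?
Y decreases

Taking the partial derivative:
∂Y/∂Z = -3

∂Y/∂Z = -3 < 0 (assuming positive values)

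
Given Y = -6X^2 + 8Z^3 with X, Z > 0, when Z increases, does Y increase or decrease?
Y increases

Taking the partial derivative:
∂Y/∂Z = 24Z^2

∂Y/∂Z = 24Z^2 > 0 (assuming positive values)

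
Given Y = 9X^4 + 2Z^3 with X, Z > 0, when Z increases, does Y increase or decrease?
Y increases

Taking the partial derivative:
∂Y/∂Z = 6Z^2

∂Y/∂Z = 6Z^2 > 0 (assuming positive values)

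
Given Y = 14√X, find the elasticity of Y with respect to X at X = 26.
Elasticity = 1/2

Elasticity = (dY/dX) · (X/Y)

dY/dX = 7/√X
At X = 26: dY/dX = 7·√26/26, Y = 14·√26

Elasticity = (7·√26/26) · (26 / (14·√26)) = 1/2

Interpretation: for a small percentage change in X, the percentage change in Y is approximately 0.50 times as large.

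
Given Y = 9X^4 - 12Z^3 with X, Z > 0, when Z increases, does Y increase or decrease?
Y decreases

Taking the partial derivative:
∂Y/∂Z = -36Z^2

∂Y/∂Z = -36Z^2 < 0 (assuming positive values)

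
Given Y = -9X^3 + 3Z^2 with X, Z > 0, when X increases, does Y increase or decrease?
Y decreases

Taking the partial derivative:
∂Y/∂X = -27X^2

∂Y/∂X = -27X^2 < 0 (assuming positive values)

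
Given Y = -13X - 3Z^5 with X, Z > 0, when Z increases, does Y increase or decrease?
Y decreases

Taking the partial derivative:
∂Y/∂Z = -15Z^4

∂Y/∂Z = -15Z^4 < 0 (assuming positive values)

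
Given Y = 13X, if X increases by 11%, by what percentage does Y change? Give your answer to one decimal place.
11.0%

For Y = 13X:
If X → X(1 + 0.11)
Then Y → Y · (1 + 0.11)^1
     = Y · 1.1100

Percentage change = ((1 + 0.11)^1 − 1) × 100% = 11.0%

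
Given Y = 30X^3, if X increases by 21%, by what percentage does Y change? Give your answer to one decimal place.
77.2%

For Y = 30X^3:
If X → X(1 + 0.21)
Then Y → Y · (1 + 0.21)^3
     ≈ Y · 1.7716

Percentage change = ((1 + 0.21)^3 − 1) × 100% ≈ 77.2%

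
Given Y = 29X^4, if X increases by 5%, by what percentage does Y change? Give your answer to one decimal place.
21.6%

For Y = 29X^4:
If X → X(1 + 0.05)
Then Y → Y · (1 + 0.05)^4
     ≈ Y · 1.2155

Percentage change = ((1 + 0.05)^4 − 1) × 100% ≈ 21.6%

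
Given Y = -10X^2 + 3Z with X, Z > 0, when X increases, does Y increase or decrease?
Y decreases

Taking the partial derivative:
∂Y/∂X = -20X

∂Y/∂X = -20X < 0 (assuming positive values)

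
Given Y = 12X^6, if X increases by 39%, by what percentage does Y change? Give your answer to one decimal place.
621.3%

For Y = 12X^6:
If X → X(1 + 0.39)
Then Y → Y · (1 + 0.39)^6
     ≈ Y · 7.2125

Percentage change = ((1 + 0.39)^6 − 1) × 100% ≈ 621.3%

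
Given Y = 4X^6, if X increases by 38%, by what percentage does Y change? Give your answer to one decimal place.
590.7%

For Y = 4X^6:
If X → X(1 + 0.38)
Then Y → Y · (1 + 0.38)^6
     ≈ Y · 6.9068

Percentage change = ((1 + 0.38)^6 − 1) × 100% ≈ 590.7%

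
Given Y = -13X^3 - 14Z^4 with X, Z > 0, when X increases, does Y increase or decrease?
Y decreases

Taking the partial derivative:
∂Y/∂X = -39X^2

∂Y/∂X = -39X^2 < 0 (assuming positive values)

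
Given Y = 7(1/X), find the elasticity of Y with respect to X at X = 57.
Elasticity = -1

Elasticity = (dY/dX) · (X/Y)

dY/dX = -7/X²
At X = 57: dY/dX = -7/3249, Y = 7/57

Elasticity = (-7/3249) · (57 / (7/57)) = -1

Interpretation: for a small percentage change in X, the percentage change in Y is approximately -1.00 times as large.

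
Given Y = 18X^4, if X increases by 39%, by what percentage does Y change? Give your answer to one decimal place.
273.3%

For Y = 18X^4:
If X → X(1 + 0.39)
Then Y → Y · (1 + 0.39)^4
     ≈ Y · 3.7330

Percentage change = ((1 + 0.39)^4 − 1) × 100% ≈ 273.3%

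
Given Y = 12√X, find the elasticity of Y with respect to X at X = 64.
Elasticity = 1/2

Elasticity = (dY/dX) · (X/Y)

dY/dX = 6/√X
At X = 64: dY/dX = 3/4, Y = 96

Elasticity = (3/4) · (64 / 96) = 1/2

Interpretation: for a small percentage change in X, the percentage change in Y is approximately 0.50 times as large.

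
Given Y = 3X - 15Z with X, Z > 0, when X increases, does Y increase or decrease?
Y increases

Taking the partial derivative:
∂Y/∂X = 3

∂Y/∂X = 3 > 0 (assuming positive values)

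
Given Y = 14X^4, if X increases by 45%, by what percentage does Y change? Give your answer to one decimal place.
342.1%

For Y = 14X^4:
If X → X(1 + 0.45)
Then Y → Y · (1 + 0.45)^4
     ≈ Y · 4.4205

Percentage change = ((1 + 0.45)^4 − 1) × 100% ≈ 342.1%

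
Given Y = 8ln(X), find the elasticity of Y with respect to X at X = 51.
Elasticity = 1/ln(51) ≈ 0.2543

Elasticity = (dY/dX) · (X/Y)

dY/dX = 8/X
At X = 51: dY/dX = 8/51, Y = 8·ln(51)

Elasticity = (8/51) · (51 / (8·ln(51))) = 1/ln(51) ≈ 0.2543

Interpretation: for a small percentage change in X, the percentage change in Y is approximately 0.25 times as large.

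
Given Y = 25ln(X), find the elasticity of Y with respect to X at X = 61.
Elasticity = 1/ln(61) ≈ 0.2433

Elasticity = (dY/dX) · (X/Y)

dY/dX = 25/X
At X = 61: dY/dX = 25/61, Y = 25·ln(61)

Elasticity = (25/61) · (61 / (25·ln(61))) = 1/ln(61) ≈ 0.2433

Interpretation: for a small percentage change in X, the percentage change in Y is approximately 0.24 times as large.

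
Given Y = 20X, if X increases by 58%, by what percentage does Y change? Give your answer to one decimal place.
58.0%

For Y = 20X:
If X → X(1 + 0.58)
Then Y → Y · (1 + 0.58)^1
     = Y · 1.5800

Percentage change = ((1 + 0.58)^1 − 1) × 100% = 58.0%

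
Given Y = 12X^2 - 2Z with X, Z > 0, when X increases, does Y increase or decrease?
Y increases

Taking the partial derivative:
∂Y/∂X = 24X

∂Y/∂X = 24X > 0 (assuming positive values)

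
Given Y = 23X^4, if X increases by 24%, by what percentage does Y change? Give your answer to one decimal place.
136.4%

For Y = 23X^4:
If X → X(1 + 0.24)
Then Y → Y · (1 + 0.24)^4
     ≈ Y · 2.3642

Percentage change = ((1 + 0.24)^4 − 1) × 100% ≈ 136.4%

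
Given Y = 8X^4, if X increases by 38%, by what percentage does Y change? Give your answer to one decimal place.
262.7%

For Y = 8X^4:
If X → X(1 + 0.38)
Then Y → Y · (1 + 0.38)^4
     ≈ Y · 3.6267

Percentage change = ((1 + 0.38)^4 − 1) × 100% ≈ 262.7%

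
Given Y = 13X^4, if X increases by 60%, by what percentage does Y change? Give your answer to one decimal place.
555.4%

For Y = 13X^4:
If X → X(1 + 0.6)
Then Y → Y · (1 + 0.6)^4
     = Y · 6.5536

Percentage change = ((1 + 0.6)^4 − 1) × 100% ≈ 555.4%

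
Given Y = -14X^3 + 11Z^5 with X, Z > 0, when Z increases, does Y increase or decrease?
Y increases

Taking the partial derivative:
∂Y/∂Z = 55Z^4

∂Y/∂Z = 55Z^4 > 0 (assuming positive values)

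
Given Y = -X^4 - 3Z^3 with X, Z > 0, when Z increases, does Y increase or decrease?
Y decreases

Taking the partial derivative:
∂Y/∂Z = -9Z^2

∂Y/∂Z = -9Z^2 < 0 (assuming positive values)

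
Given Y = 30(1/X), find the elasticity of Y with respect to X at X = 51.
Elasticity = -1

Elasticity = (dY/dX) · (X/Y)

dY/dX = -30/X²
At X = 51: dY/dX = -10/867, Y = 10/17

Elasticity = (-10/867) · (51 / (10/17)) = -1

Interpretation: for a small percentage change in X, the percentage change in Y is approximately -1.00 times as large.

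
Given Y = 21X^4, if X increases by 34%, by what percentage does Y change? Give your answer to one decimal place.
222.4%

For Y = 21X^4:
If X → X(1 + 0.34)
Then Y → Y · (1 + 0.34)^4
     ≈ Y · 3.2242

Percentage change = ((1 + 0.34)^4 − 1) × 100% ≈ 222.4%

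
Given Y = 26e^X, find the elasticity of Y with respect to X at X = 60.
Elasticity = 60

Elasticity = (dY/dX) · (X/Y)

dY/dX = 26·e^X
At X = 60: dY/dX = 26·e^60, Y = 26·e^60

Elasticity = (26·e^60) · (60 / (26·e^60)) = 60

Interpretation: for a small percentage change in X, the percentage change in Y is approximately 60.00 times as large.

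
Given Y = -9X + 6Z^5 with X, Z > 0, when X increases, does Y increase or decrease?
Y decreases

Taking the partial derivative:
∂Y/∂X = -9

∂Y/∂X = -9 < 0 (assuming positive values)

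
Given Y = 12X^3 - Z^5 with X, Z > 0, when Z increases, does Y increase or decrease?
Y decreases

Taking the partial derivative:
∂Y/∂Z = -5Z^4

∂Y/∂Z = -5Z^4 < 0 (assuming positive values)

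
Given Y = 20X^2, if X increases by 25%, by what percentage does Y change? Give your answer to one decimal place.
56.3%

For Y = 20X^2:
If X → X(1 + 0.25)
Then Y → Y · (1 + 0.25)^2
     = Y · 1.5625

Percentage change = ((1 + 0.25)^2 − 1) × 100% ≈ 56.3%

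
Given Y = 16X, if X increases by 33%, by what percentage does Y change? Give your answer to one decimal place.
33.0%

For Y = 16X:
If X → X(1 + 0.33)
Then Y → Y · (1 + 0.33)^1
     = Y · 1.3300

Percentage change = ((1 + 0.33)^1 − 1) × 100% = 33.0%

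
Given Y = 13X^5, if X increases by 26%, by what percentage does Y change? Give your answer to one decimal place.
217.6%

For Y = 13X^5:
If X → X(1 + 0.26)
Then Y → Y · (1 + 0.26)^5
     ≈ Y · 3.1758

Percentage change = ((1 + 0.26)^5 − 1) × 100% ≈ 217.6%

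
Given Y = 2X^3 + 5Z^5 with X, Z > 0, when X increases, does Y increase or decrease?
Y increases

Taking the partial derivative:
∂Y/∂X = 6X^2

∂Y/∂X = 6X^2 > 0 (assuming positive values)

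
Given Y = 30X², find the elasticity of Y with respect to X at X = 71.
Elasticity = 2

Elasticity = (dY/dX) · (X/Y)

dY/dX = 60·X
At X = 71: dY/dX = 4260, Y = 151230

Elasticity = 4260 · (71 / 151230) = 2

Interpretation: for a small percentage change in X, the percentage change in Y is approximately 2.00 times as large.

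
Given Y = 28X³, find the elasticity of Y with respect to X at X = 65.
Elasticity = 3

Elasticity = (dY/dX) · (X/Y)

dY/dX = 84·X²
At X = 65: dY/dX = 354900, Y = 7689500

Elasticity = 354900 · (65 / 7689500) = 3

Interpretation: for a small percentage change in X, the percentage change in Y is approximately 3.00 times as large.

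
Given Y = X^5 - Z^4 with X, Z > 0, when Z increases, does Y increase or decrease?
Y decreases

Taking the partial derivative:
∂Y/∂Z = -4Z^3

∂Y/∂Z = -4Z^3 < 0 (assuming positive values)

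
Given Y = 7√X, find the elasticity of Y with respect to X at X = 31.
Elasticity = 1/2

Elasticity = (dY/dX) · (X/Y)

dY/dX = 7/(2·√X)
At X = 31: dY/dX = 7·√31/62, Y = 7·√31

Elasticity = (7·√31/62) · (31 / (7·√31)) = 1/2

Interpretation: for a small percentage change in X, the percentage change in Y is approximately 0.50 times as large.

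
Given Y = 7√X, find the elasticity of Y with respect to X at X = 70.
Elasticity = 1/2

Elasticity = (dY/dX) · (X/Y)

dY/dX = 7/(2·√X)
At X = 70: dY/dX = √70/20, Y = 7·√70

Elasticity = (√70/20) · (70 / (7·√70)) = 1/2

Interpretation: for a small percentage change in X, the percentage change in Y is approximately 0.50 times as large.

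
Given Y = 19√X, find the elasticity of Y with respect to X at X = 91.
Elasticity = 1/2

Elasticity = (dY/dX) · (X/Y)

dY/dX = 19/(2·√X)
At X = 91: dY/dX = 19·√91/182, Y = 19·√91

Elasticity = (19·√91/182) · (91 / (19·√91)) = 1/2

Interpretation: for a small percentage change in X, the percentage change in Y is approximately 0.50 times as large.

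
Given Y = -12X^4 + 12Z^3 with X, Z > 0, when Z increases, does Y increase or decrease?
Y increases

Taking the partial derivative:
∂Y/∂Z = 36Z^2

∂Y/∂Z = 36Z^2 > 0 (assuming positive values)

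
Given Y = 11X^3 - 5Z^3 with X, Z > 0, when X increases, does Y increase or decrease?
Y increases

Taking the partial derivative:
∂Y/∂X = 33X^2

∂Y/∂X = 33X^2 > 0 (assuming positive values)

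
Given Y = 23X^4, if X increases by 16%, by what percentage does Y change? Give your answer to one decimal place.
81.1%

For Y = 23X^4:
If X → X(1 + 0.16)
Then Y → Y · (1 + 0.16)^4
     ≈ Y · 1.8106

Percentage change = ((1 + 0.16)^4 − 1) × 100% ≈ 81.1%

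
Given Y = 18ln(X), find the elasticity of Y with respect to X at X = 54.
Elasticity = 1/ln(54) ≈ 0.2507

Elasticity = (dY/dX) · (X/Y)

dY/dX = 18/X
At X = 54: dY/dX = 1/3, Y = 18·ln(54)

Elasticity = (1/3) · (54 / (18·ln(54))) = 1/ln(54) ≈ 0.2507

Interpretation: for a small percentage change in X, the percentage change in Y is approximately 0.25 times as large.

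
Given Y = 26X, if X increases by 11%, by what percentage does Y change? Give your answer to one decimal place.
11.0%

For Y = 26X:
If X → X(1 + 0.11)
Then Y → Y · (1 + 0.11)^1
     = Y · 1.1100

Percentage change = ((1 + 0.11)^1 − 1) × 100% = 11.0%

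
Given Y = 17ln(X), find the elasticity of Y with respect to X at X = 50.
Elasticity = 1/ln(50) ≈ 0.2556

Elasticity = (dY/dX) · (X/Y)

dY/dX = 17/X
At X = 50: dY/dX = 17/50, Y = 17·ln(50)

Elasticity = (17/50) · (50 / (17·ln(50))) = 1/ln(50) ≈ 0.2556

Interpretation: for a small percentage change in X, the percentage change in Y is approximately 0.26 times as large.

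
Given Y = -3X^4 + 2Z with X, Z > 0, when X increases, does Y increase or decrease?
Y decreases

Taking the partial derivative:
∂Y/∂X = -12X^3

∂Y/∂X = -12X^3 < 0 (assuming positive values)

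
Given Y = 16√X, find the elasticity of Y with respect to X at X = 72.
Elasticity = 1/2

Elasticity = (dY/dX) · (X/Y)

dY/dX = 8/√X
At X = 72: dY/dX = 2·√2/3, Y = 96·√2

Elasticity = (2·√2/3) · (72 / (96·√2)) = 1/2

Interpretation: for a small percentage change in X, the percentage change in Y is approximately 0.50 times as large.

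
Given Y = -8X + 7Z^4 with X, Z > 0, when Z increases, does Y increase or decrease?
Y increases

Taking the partial derivative:
∂Y/∂Z = 28Z^3

∂Y/∂Z = 28Z^3 > 0 (assuming positive values)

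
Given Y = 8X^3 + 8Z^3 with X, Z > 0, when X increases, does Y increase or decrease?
Y increases

Taking the partial derivative:
∂Y/∂X = 24X^2

∂Y/∂X = 24X^2 > 0 (assuming positive values)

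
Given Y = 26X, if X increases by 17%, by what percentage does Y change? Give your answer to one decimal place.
17.0%

For Y = 26X:
If X → X(1 + 0.17)
Then Y → Y · (1 + 0.17)^1
     = Y · 1.1700

Percentage change = ((1 + 0.17)^1 − 1) × 100% = 17.0%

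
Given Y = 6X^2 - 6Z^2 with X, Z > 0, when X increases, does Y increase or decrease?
Y increases

Taking the partial derivative:
∂Y/∂X = 12X

∂Y/∂X = 12X > 0 (assuming positive values)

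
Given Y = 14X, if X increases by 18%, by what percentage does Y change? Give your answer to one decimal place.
18.0%

For Y = 14X:
If X → X(1 + 0.18)
Then Y → Y · (1 + 0.18)^1
     = Y · 1.1800

Percentage change = ((1 + 0.18)^1 − 1) × 100% = 18.0%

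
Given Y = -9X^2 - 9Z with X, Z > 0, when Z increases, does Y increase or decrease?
Y decreases

Taking the partial derivative:
∂Y/∂Z = -9

∂Y/∂Z = -9 < 0 (assuming positive values)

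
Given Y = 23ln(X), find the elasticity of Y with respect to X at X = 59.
Elasticity = 1/ln(59) ≈ 0.2452

Elasticity = (dY/dX) · (X/Y)

dY/dX = 23/X
At X = 59: dY/dX = 23/59, Y = 23·ln(59)

Elasticity = (23/59) · (59 / (23·ln(59))) = 1/ln(59) ≈ 0.2452

Interpretation: for a small percentage change in X, the percentage change in Y is approximately 0.25 times as large.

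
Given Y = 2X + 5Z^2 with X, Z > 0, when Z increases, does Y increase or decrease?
Y increases

Taking the partial derivative:
∂Y/∂Z = 10Z

∂Y/∂Z = 10Z > 0 (assuming positive values)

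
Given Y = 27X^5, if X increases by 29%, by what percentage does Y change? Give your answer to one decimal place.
257.2%

For Y = 27X^5:
If X → X(1 + 0.29)
Then Y → Y · (1 + 0.29)^5
     ≈ Y · 3.5723

Percentage change = ((1 + 0.29)^5 − 1) × 100% ≈ 257.2%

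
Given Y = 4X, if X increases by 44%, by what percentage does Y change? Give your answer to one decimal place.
44.0%

For Y = 4X:
If X → X(1 + 0.44)
Then Y → Y · (1 + 0.44)^1
     = Y · 1.4400

Percentage change = ((1 + 0.44)^1 − 1) × 100% = 44.0%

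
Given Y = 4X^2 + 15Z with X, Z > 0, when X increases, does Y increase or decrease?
Y increases

Taking the partial derivative:
∂Y/∂X = 8X

∂Y/∂X = 8X > 0 (assuming positive values)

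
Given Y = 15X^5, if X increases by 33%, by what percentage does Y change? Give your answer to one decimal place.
316.2%

For Y = 15X^5:
If X → X(1 + 0.33)
Then Y → Y · (1 + 0.33)^5
     ≈ Y · 4.1616

Percentage change = ((1 + 0.33)^5 − 1) × 100% ≈ 316.2%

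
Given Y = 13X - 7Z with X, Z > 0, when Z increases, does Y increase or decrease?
Y decreases

Taking the partial derivative:
∂Y/∂Z = -7

∂Y/∂Z = -7 < 0 (assuming positive values)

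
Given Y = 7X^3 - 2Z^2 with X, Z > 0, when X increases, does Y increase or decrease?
Y increases

Taking the partial derivative:
∂Y/∂X = 21X^2

∂Y/∂X = 21X^2 > 0 (assuming positive values)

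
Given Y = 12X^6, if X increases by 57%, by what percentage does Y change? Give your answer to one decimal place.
1397.6%

For Y = 12X^6:
If X → X(1 + 0.57)
Then Y → Y · (1 + 0.57)^6
     ≈ Y · 14.9761

Percentage change = ((1 + 0.57)^6 − 1) × 100% ≈ 1397.6%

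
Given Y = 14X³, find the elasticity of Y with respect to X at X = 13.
Elasticity = 3

Elasticity = (dY/dX) · (X/Y)

dY/dX = 42·X²
At X = 13: dY/dX = 7098, Y = 30758

Elasticity = 7098 · (13 / 30758) = 3

Interpretation: for a small percentage change in X, the percentage change in Y is approximately 3.00 times as large.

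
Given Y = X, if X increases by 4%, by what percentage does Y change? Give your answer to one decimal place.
4.0%

For Y = X:
If X → X(1 + 0.04)
Then Y → Y · (1 + 0.04)^1
     = Y · 1.0400

Percentage change = ((1 + 0.04)^1 − 1) × 100% = 4.0%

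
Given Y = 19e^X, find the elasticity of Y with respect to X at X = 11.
Elasticity = 11

Elasticity = (dY/dX) · (X/Y)

dY/dX = 19·e^X
At X = 11: dY/dX = 19·e^11, Y = 19·e^11

Elasticity = (19·e^11) · (11 / (19·e^11)) = 11

Interpretation: for a small percentage change in X, the percentage change in Y is approximately 11.00 times as large.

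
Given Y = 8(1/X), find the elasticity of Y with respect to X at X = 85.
Elasticity = -1

Elasticity = (dY/dX) · (X/Y)

dY/dX = -8/X²
At X = 85: dY/dX = -8/7225, Y = 8/85

Elasticity = (-8/7225) · (85 / (8/85)) = -1

Interpretation: for a small percentage change in X, the percentage change in Y is approximately -1.00 times as large.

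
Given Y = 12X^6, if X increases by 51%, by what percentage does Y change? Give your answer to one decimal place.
1085.4%

For Y = 12X^6:
If X → X(1 + 0.51)
Then Y → Y · (1 + 0.51)^6
     ≈ Y · 11.8539

Percentage change = ((1 + 0.51)^6 − 1) × 100% ≈ 1085.4%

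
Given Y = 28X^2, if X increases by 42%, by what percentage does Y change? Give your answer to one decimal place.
101.6%

For Y = 28X^2:
If X → X(1 + 0.42)
Then Y → Y · (1 + 0.42)^2
     = Y · 2.0164

Percentage change = ((1 + 0.42)^2 − 1) × 100% ≈ 101.6%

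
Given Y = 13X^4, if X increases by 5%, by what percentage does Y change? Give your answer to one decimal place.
21.6%

For Y = 13X^4:
If X → X(1 + 0.05)
Then Y → Y · (1 + 0.05)^4
     ≈ Y · 1.2155

Percentage change = ((1 + 0.05)^4 − 1) × 100% ≈ 21.6%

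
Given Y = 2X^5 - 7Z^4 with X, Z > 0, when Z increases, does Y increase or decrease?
Y decreases

Taking the partial derivative:
∂Y/∂Z = -28Z^3

∂Y/∂Z = -28Z^3 < 0 (assuming positive values)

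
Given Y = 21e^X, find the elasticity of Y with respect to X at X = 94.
Elasticity = 94

Elasticity = (dY/dX) · (X/Y)

dY/dX = 21·e^X
At X = 94: dY/dX = 21·e^94, Y = 21·e^94

Elasticity = (21·e^94) · (94 / (21·e^94)) = 94

Interpretation: for a small percentage change in X, the percentage change in Y is approximately 94.00 times as large.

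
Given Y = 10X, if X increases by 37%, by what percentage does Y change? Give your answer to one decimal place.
37.0%

For Y = 10X:
If X → X(1 + 0.37)
Then Y → Y · (1 + 0.37)^1
     = Y · 1.3700

Percentage change = ((1 + 0.37)^1 − 1) × 100% = 37.0%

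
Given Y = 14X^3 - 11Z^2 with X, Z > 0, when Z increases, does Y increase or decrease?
Y decreases

Taking the partial derivative:
∂Y/∂Z = -22Z

∂Y/∂Z = -22Z < 0 (assuming positive values)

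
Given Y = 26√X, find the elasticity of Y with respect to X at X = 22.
Elasticity = 1/2

Elasticity = (dY/dX) · (X/Y)

dY/dX = 13/√X
At X = 22: dY/dX = 13·√22/22, Y = 26·√22

Elasticity = (13·√22/22) · (22 / (26·√22)) = 1/2

Interpretation: for a small percentage change in X, the percentage change in Y is approximately 0.50 times as large.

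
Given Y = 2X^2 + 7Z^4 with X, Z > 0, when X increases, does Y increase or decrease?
Y increases

Taking the partial derivative:
∂Y/∂X = 4X

∂Y/∂X = 4X > 0 (assuming positive values)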